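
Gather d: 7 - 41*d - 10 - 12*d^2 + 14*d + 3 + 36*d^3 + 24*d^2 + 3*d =36*d^3 + 12*d^2 - 24*d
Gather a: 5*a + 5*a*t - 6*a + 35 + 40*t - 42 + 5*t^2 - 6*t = a*(5*t - 1) + 5*t^2 + 34*t - 7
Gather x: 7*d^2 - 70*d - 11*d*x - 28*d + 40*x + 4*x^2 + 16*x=7*d^2 - 98*d + 4*x^2 + x*(56 - 11*d)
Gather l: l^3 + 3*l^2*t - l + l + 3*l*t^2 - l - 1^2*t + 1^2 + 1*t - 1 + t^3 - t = l^3 + 3*l^2*t + l*(3*t^2 - 1) + t^3 - t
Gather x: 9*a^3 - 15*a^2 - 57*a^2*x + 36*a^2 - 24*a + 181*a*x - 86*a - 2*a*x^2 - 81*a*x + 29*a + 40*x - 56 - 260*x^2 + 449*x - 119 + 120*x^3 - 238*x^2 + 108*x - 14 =9*a^3 + 21*a^2 - 81*a + 120*x^3 + x^2*(-2*a - 498) + x*(-57*a^2 + 100*a + 597) - 189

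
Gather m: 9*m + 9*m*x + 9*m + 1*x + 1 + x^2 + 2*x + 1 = m*(9*x + 18) + x^2 + 3*x + 2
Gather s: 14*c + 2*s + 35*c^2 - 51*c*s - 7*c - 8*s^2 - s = 35*c^2 + 7*c - 8*s^2 + s*(1 - 51*c)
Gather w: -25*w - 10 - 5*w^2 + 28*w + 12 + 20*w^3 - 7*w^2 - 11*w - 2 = 20*w^3 - 12*w^2 - 8*w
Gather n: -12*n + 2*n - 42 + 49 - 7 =-10*n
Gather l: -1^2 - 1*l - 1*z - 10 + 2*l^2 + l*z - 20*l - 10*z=2*l^2 + l*(z - 21) - 11*z - 11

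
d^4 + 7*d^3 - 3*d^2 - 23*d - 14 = (d - 2)*(d + 1)^2*(d + 7)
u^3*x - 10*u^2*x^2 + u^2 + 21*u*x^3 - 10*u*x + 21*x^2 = (u - 7*x)*(u - 3*x)*(u*x + 1)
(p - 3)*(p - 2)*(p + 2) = p^3 - 3*p^2 - 4*p + 12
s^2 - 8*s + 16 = (s - 4)^2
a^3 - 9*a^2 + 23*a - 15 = (a - 5)*(a - 3)*(a - 1)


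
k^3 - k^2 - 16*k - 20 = (k - 5)*(k + 2)^2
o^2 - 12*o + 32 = (o - 8)*(o - 4)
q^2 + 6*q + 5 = (q + 1)*(q + 5)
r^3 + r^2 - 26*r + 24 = (r - 4)*(r - 1)*(r + 6)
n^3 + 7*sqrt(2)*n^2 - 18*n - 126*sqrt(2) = (n - 3*sqrt(2))*(n + 3*sqrt(2))*(n + 7*sqrt(2))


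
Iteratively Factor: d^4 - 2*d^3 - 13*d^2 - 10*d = (d)*(d^3 - 2*d^2 - 13*d - 10) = d*(d + 1)*(d^2 - 3*d - 10) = d*(d - 5)*(d + 1)*(d + 2)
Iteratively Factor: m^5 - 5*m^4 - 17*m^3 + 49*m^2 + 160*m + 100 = (m - 5)*(m^4 - 17*m^2 - 36*m - 20) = (m - 5)*(m + 2)*(m^3 - 2*m^2 - 13*m - 10) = (m - 5)*(m + 2)^2*(m^2 - 4*m - 5) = (m - 5)*(m + 1)*(m + 2)^2*(m - 5)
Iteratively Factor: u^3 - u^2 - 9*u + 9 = (u - 3)*(u^2 + 2*u - 3) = (u - 3)*(u - 1)*(u + 3)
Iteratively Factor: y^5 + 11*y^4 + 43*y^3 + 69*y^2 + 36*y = (y + 1)*(y^4 + 10*y^3 + 33*y^2 + 36*y) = (y + 1)*(y + 4)*(y^3 + 6*y^2 + 9*y) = (y + 1)*(y + 3)*(y + 4)*(y^2 + 3*y) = y*(y + 1)*(y + 3)*(y + 4)*(y + 3)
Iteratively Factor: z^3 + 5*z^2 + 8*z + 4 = (z + 2)*(z^2 + 3*z + 2) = (z + 1)*(z + 2)*(z + 2)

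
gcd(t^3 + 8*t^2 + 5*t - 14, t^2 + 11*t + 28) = t + 7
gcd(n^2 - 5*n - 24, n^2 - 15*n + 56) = n - 8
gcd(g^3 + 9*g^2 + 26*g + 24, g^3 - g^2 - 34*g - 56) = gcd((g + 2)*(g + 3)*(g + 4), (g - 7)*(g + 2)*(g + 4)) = g^2 + 6*g + 8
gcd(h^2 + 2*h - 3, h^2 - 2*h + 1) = h - 1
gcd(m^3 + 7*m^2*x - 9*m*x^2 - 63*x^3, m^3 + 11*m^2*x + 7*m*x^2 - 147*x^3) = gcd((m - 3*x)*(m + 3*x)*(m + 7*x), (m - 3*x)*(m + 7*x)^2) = -m^2 - 4*m*x + 21*x^2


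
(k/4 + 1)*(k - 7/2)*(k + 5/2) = k^3/4 + 3*k^2/4 - 51*k/16 - 35/4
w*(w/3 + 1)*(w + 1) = w^3/3 + 4*w^2/3 + w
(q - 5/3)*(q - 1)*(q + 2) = q^3 - 2*q^2/3 - 11*q/3 + 10/3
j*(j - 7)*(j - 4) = j^3 - 11*j^2 + 28*j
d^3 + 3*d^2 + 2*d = d*(d + 1)*(d + 2)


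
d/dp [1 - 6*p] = -6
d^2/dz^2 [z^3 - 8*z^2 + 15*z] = 6*z - 16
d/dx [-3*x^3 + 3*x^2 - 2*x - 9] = -9*x^2 + 6*x - 2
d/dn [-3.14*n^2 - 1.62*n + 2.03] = -6.28*n - 1.62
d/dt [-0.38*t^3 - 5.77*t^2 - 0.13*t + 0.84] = -1.14*t^2 - 11.54*t - 0.13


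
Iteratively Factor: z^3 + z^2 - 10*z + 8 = (z - 1)*(z^2 + 2*z - 8) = (z - 2)*(z - 1)*(z + 4)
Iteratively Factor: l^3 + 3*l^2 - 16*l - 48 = (l - 4)*(l^2 + 7*l + 12) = (l - 4)*(l + 4)*(l + 3)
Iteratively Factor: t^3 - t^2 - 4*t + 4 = (t + 2)*(t^2 - 3*t + 2) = (t - 1)*(t + 2)*(t - 2)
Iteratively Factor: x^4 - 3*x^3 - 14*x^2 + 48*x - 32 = (x - 4)*(x^3 + x^2 - 10*x + 8) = (x - 4)*(x + 4)*(x^2 - 3*x + 2) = (x - 4)*(x - 2)*(x + 4)*(x - 1)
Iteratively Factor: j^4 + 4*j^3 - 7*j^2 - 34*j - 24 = (j + 4)*(j^3 - 7*j - 6) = (j + 1)*(j + 4)*(j^2 - j - 6) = (j - 3)*(j + 1)*(j + 4)*(j + 2)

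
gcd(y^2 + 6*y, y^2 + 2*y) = y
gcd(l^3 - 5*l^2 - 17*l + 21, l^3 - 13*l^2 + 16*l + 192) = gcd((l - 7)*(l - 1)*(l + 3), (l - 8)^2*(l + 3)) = l + 3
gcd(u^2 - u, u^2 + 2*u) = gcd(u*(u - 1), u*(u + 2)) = u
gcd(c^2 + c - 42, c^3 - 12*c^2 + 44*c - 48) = c - 6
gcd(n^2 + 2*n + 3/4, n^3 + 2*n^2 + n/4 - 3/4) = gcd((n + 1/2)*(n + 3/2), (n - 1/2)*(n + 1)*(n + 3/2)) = n + 3/2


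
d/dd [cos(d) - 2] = -sin(d)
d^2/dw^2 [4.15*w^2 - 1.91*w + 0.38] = 8.30000000000000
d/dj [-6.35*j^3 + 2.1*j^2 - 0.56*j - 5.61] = -19.05*j^2 + 4.2*j - 0.56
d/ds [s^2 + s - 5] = 2*s + 1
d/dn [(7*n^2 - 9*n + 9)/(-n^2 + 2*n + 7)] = (5*n^2 + 116*n - 81)/(n^4 - 4*n^3 - 10*n^2 + 28*n + 49)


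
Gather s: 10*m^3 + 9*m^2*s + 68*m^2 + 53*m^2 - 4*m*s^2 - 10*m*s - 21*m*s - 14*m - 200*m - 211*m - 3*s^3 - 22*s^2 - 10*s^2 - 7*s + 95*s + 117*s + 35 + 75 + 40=10*m^3 + 121*m^2 - 425*m - 3*s^3 + s^2*(-4*m - 32) + s*(9*m^2 - 31*m + 205) + 150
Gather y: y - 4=y - 4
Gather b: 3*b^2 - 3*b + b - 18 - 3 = 3*b^2 - 2*b - 21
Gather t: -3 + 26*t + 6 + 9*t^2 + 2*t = 9*t^2 + 28*t + 3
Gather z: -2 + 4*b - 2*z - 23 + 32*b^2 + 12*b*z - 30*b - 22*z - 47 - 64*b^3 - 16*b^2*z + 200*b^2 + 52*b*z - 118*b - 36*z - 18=-64*b^3 + 232*b^2 - 144*b + z*(-16*b^2 + 64*b - 60) - 90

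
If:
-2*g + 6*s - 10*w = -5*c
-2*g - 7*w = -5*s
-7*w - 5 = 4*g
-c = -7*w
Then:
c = 35/327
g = -835/654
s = -160/327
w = 5/327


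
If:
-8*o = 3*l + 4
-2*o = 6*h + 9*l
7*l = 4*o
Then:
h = 25/51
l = -4/17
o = -7/17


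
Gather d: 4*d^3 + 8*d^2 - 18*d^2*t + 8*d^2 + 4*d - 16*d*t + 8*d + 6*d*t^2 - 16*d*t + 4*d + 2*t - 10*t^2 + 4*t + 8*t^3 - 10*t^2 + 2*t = 4*d^3 + d^2*(16 - 18*t) + d*(6*t^2 - 32*t + 16) + 8*t^3 - 20*t^2 + 8*t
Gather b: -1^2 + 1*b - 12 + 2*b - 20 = 3*b - 33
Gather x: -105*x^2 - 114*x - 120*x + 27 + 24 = -105*x^2 - 234*x + 51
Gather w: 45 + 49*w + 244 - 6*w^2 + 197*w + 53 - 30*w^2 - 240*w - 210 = -36*w^2 + 6*w + 132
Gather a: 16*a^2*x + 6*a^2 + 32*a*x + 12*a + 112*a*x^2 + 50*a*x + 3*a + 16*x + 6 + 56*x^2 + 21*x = a^2*(16*x + 6) + a*(112*x^2 + 82*x + 15) + 56*x^2 + 37*x + 6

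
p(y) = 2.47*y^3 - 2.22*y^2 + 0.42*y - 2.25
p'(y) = 7.41*y^2 - 4.44*y + 0.42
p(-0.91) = -6.33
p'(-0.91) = 10.60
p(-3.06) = -95.09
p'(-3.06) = 83.39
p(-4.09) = -210.10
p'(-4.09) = 142.53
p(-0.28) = -2.60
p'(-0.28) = 2.24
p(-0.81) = -5.36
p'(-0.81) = 8.88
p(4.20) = 143.35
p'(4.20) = 112.48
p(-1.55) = -17.43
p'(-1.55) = 25.10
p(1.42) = 0.94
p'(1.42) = 9.06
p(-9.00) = -1986.48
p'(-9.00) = 640.59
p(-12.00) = -4595.13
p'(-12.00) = 1120.74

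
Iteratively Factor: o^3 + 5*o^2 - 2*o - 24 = (o + 4)*(o^2 + o - 6) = (o - 2)*(o + 4)*(o + 3)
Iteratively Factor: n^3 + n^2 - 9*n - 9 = (n + 3)*(n^2 - 2*n - 3) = (n + 1)*(n + 3)*(n - 3)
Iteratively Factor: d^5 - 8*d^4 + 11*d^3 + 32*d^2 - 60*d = (d - 5)*(d^4 - 3*d^3 - 4*d^2 + 12*d) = d*(d - 5)*(d^3 - 3*d^2 - 4*d + 12) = d*(d - 5)*(d - 3)*(d^2 - 4) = d*(d - 5)*(d - 3)*(d - 2)*(d + 2)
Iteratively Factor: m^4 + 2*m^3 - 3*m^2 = (m)*(m^3 + 2*m^2 - 3*m) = m*(m - 1)*(m^2 + 3*m) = m^2*(m - 1)*(m + 3)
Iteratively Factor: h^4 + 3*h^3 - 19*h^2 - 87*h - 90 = (h - 5)*(h^3 + 8*h^2 + 21*h + 18) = (h - 5)*(h + 3)*(h^2 + 5*h + 6) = (h - 5)*(h + 3)^2*(h + 2)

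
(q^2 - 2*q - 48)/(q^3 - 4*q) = (q^2 - 2*q - 48)/(q*(q^2 - 4))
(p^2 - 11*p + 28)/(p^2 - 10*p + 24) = (p - 7)/(p - 6)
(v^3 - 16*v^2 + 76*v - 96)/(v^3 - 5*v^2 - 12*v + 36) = (v - 8)/(v + 3)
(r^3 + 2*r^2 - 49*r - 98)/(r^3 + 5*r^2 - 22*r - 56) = (r - 7)/(r - 4)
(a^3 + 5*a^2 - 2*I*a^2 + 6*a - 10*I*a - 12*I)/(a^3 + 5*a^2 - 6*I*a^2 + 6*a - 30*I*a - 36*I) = (a - 2*I)/(a - 6*I)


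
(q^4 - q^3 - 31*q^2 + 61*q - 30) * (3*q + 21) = 3*q^5 + 18*q^4 - 114*q^3 - 468*q^2 + 1191*q - 630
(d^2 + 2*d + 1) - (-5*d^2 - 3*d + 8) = 6*d^2 + 5*d - 7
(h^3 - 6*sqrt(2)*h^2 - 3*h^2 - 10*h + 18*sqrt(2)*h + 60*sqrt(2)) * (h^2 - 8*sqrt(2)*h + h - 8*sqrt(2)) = h^5 - 14*sqrt(2)*h^4 - 2*h^4 + 28*sqrt(2)*h^3 + 83*h^3 - 202*h^2 + 182*sqrt(2)*h^2 - 1248*h + 140*sqrt(2)*h - 960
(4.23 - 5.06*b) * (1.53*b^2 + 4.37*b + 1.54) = -7.7418*b^3 - 15.6403*b^2 + 10.6927*b + 6.5142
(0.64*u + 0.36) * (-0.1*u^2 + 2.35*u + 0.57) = -0.064*u^3 + 1.468*u^2 + 1.2108*u + 0.2052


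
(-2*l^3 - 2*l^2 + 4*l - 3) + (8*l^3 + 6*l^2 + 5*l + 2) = 6*l^3 + 4*l^2 + 9*l - 1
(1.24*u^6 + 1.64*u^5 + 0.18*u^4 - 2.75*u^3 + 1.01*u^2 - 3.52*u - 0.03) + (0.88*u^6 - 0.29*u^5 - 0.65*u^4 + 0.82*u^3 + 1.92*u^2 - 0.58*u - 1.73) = 2.12*u^6 + 1.35*u^5 - 0.47*u^4 - 1.93*u^3 + 2.93*u^2 - 4.1*u - 1.76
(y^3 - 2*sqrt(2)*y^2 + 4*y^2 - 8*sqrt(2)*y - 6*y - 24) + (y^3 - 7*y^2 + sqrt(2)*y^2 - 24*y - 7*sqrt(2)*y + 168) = 2*y^3 - 3*y^2 - sqrt(2)*y^2 - 30*y - 15*sqrt(2)*y + 144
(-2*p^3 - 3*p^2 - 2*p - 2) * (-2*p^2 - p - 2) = 4*p^5 + 8*p^4 + 11*p^3 + 12*p^2 + 6*p + 4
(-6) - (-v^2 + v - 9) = v^2 - v + 3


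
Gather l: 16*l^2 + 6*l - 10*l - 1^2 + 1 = 16*l^2 - 4*l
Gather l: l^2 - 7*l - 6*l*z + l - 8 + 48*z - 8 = l^2 + l*(-6*z - 6) + 48*z - 16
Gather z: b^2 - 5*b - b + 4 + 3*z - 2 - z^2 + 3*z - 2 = b^2 - 6*b - z^2 + 6*z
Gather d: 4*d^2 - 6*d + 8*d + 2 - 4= 4*d^2 + 2*d - 2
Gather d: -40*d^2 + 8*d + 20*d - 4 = -40*d^2 + 28*d - 4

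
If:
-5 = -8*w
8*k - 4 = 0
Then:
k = 1/2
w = 5/8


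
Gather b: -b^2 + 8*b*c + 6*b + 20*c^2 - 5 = -b^2 + b*(8*c + 6) + 20*c^2 - 5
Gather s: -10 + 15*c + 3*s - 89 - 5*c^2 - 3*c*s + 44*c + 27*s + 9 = -5*c^2 + 59*c + s*(30 - 3*c) - 90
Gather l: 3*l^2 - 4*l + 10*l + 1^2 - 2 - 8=3*l^2 + 6*l - 9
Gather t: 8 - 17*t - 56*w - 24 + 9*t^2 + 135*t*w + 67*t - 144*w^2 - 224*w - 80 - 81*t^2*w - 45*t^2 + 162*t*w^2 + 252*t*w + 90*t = t^2*(-81*w - 36) + t*(162*w^2 + 387*w + 140) - 144*w^2 - 280*w - 96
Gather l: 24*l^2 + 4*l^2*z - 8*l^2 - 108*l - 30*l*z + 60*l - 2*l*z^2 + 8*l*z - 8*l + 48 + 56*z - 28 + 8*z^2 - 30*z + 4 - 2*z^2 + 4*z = l^2*(4*z + 16) + l*(-2*z^2 - 22*z - 56) + 6*z^2 + 30*z + 24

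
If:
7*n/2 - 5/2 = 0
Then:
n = 5/7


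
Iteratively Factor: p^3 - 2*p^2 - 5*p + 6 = (p - 3)*(p^2 + p - 2) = (p - 3)*(p - 1)*(p + 2)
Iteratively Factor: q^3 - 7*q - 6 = (q + 2)*(q^2 - 2*q - 3) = (q - 3)*(q + 2)*(q + 1)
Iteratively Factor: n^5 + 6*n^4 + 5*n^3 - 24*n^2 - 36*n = (n)*(n^4 + 6*n^3 + 5*n^2 - 24*n - 36) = n*(n + 3)*(n^3 + 3*n^2 - 4*n - 12) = n*(n - 2)*(n + 3)*(n^2 + 5*n + 6) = n*(n - 2)*(n + 3)^2*(n + 2)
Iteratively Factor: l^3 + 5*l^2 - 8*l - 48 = (l - 3)*(l^2 + 8*l + 16) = (l - 3)*(l + 4)*(l + 4)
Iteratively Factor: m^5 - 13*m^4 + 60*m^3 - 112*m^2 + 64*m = (m - 1)*(m^4 - 12*m^3 + 48*m^2 - 64*m) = (m - 4)*(m - 1)*(m^3 - 8*m^2 + 16*m) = m*(m - 4)*(m - 1)*(m^2 - 8*m + 16) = m*(m - 4)^2*(m - 1)*(m - 4)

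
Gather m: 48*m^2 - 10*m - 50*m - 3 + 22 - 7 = 48*m^2 - 60*m + 12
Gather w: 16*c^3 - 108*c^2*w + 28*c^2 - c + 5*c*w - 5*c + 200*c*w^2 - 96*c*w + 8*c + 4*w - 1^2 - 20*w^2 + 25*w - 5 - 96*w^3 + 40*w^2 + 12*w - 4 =16*c^3 + 28*c^2 + 2*c - 96*w^3 + w^2*(200*c + 20) + w*(-108*c^2 - 91*c + 41) - 10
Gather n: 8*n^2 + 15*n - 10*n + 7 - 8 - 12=8*n^2 + 5*n - 13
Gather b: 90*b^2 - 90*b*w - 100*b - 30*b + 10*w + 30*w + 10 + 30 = 90*b^2 + b*(-90*w - 130) + 40*w + 40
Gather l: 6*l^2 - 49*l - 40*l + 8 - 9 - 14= 6*l^2 - 89*l - 15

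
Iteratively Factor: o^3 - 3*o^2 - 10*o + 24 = (o - 2)*(o^2 - o - 12) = (o - 2)*(o + 3)*(o - 4)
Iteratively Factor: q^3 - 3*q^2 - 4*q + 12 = (q + 2)*(q^2 - 5*q + 6) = (q - 2)*(q + 2)*(q - 3)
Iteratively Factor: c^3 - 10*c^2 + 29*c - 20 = (c - 5)*(c^2 - 5*c + 4) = (c - 5)*(c - 4)*(c - 1)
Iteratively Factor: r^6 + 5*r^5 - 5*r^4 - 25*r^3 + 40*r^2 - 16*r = (r + 4)*(r^5 + r^4 - 9*r^3 + 11*r^2 - 4*r) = (r + 4)^2*(r^4 - 3*r^3 + 3*r^2 - r) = r*(r + 4)^2*(r^3 - 3*r^2 + 3*r - 1) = r*(r - 1)*(r + 4)^2*(r^2 - 2*r + 1) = r*(r - 1)^2*(r + 4)^2*(r - 1)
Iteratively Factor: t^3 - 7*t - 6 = (t - 3)*(t^2 + 3*t + 2) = (t - 3)*(t + 2)*(t + 1)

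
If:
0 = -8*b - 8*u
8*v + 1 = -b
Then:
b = -8*v - 1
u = 8*v + 1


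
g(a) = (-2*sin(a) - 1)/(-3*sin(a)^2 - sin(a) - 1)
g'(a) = (6*sin(a)*cos(a) + cos(a))*(-2*sin(a) - 1)/(-3*sin(a)^2 - sin(a) - 1)^2 - 2*cos(a)/(-3*sin(a)^2 - sin(a) - 1) = (-6*sin(a)^2 - 6*sin(a) + 1)*cos(a)/(3*sin(a)^2 + sin(a) + 1)^2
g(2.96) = 1.06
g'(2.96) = 0.17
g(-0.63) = -0.12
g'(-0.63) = 0.94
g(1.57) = 0.60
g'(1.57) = -0.00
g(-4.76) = 0.60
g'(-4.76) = -0.02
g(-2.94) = 0.65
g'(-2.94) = -2.27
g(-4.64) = 0.60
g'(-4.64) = 0.03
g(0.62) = 0.83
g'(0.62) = -0.55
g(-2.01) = -0.32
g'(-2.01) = -0.10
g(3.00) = 1.07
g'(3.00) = -0.02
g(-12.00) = 0.86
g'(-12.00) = -0.58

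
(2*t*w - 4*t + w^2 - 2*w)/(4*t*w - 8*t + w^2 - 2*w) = (2*t + w)/(4*t + w)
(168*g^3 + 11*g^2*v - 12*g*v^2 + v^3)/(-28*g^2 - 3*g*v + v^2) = (-24*g^2 - 5*g*v + v^2)/(4*g + v)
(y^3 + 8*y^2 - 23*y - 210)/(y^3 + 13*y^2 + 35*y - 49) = (y^2 + y - 30)/(y^2 + 6*y - 7)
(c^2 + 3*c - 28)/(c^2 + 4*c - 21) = (c - 4)/(c - 3)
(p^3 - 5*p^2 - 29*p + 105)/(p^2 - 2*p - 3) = (p^2 - 2*p - 35)/(p + 1)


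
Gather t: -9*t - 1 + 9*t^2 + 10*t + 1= 9*t^2 + t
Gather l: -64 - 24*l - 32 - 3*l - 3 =-27*l - 99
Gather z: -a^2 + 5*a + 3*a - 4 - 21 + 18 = -a^2 + 8*a - 7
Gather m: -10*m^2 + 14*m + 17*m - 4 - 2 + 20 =-10*m^2 + 31*m + 14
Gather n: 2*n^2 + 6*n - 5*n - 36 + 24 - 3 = 2*n^2 + n - 15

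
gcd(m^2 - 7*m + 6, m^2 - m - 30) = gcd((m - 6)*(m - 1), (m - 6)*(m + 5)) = m - 6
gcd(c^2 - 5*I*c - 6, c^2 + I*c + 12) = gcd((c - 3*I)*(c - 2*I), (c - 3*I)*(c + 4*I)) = c - 3*I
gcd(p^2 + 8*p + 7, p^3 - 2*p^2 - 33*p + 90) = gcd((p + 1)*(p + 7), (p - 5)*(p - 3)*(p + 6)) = 1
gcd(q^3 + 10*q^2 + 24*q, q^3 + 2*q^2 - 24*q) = q^2 + 6*q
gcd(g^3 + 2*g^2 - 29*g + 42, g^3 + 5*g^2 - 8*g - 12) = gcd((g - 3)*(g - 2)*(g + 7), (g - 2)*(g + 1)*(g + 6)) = g - 2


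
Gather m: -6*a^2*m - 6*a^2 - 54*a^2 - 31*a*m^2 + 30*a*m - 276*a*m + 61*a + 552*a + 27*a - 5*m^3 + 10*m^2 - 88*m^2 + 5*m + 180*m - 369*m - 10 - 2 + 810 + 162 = -60*a^2 + 640*a - 5*m^3 + m^2*(-31*a - 78) + m*(-6*a^2 - 246*a - 184) + 960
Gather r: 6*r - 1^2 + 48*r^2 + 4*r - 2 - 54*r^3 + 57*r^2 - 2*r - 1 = -54*r^3 + 105*r^2 + 8*r - 4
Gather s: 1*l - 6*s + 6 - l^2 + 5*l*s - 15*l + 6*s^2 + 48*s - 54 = -l^2 - 14*l + 6*s^2 + s*(5*l + 42) - 48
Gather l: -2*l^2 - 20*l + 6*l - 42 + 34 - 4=-2*l^2 - 14*l - 12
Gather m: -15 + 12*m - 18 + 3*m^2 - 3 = 3*m^2 + 12*m - 36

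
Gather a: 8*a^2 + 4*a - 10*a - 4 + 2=8*a^2 - 6*a - 2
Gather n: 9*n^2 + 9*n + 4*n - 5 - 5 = 9*n^2 + 13*n - 10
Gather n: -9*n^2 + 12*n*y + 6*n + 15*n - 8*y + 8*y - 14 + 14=-9*n^2 + n*(12*y + 21)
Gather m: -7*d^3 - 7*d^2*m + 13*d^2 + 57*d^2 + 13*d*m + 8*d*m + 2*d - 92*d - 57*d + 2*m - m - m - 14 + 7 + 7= -7*d^3 + 70*d^2 - 147*d + m*(-7*d^2 + 21*d)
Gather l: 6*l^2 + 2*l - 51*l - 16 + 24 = 6*l^2 - 49*l + 8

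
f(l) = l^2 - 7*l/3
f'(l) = 2*l - 7/3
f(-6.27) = 53.94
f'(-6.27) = -14.87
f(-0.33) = 0.88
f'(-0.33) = -2.99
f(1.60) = -1.17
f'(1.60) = 0.87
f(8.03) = 45.74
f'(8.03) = 13.73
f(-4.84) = 34.72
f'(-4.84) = -12.01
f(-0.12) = 0.29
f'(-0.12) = -2.57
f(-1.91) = 8.10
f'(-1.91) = -6.15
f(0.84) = -1.25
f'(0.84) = -0.65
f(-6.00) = 50.00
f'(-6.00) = -14.33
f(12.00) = 116.00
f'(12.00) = 21.67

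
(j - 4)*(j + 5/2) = j^2 - 3*j/2 - 10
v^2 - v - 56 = (v - 8)*(v + 7)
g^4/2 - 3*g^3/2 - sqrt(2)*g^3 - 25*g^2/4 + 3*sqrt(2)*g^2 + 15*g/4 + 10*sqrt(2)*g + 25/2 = (g/2 + 1)*(g - 5)*(g - 5*sqrt(2)/2)*(g + sqrt(2)/2)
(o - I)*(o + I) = o^2 + 1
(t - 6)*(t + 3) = t^2 - 3*t - 18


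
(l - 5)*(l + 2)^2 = l^3 - l^2 - 16*l - 20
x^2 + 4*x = x*(x + 4)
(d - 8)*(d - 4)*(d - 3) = d^3 - 15*d^2 + 68*d - 96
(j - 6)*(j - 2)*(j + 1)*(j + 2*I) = j^4 - 7*j^3 + 2*I*j^3 + 4*j^2 - 14*I*j^2 + 12*j + 8*I*j + 24*I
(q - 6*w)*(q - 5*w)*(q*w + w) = q^3*w - 11*q^2*w^2 + q^2*w + 30*q*w^3 - 11*q*w^2 + 30*w^3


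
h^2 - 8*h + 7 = (h - 7)*(h - 1)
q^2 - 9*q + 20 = (q - 5)*(q - 4)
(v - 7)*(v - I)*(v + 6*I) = v^3 - 7*v^2 + 5*I*v^2 + 6*v - 35*I*v - 42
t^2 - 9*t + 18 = (t - 6)*(t - 3)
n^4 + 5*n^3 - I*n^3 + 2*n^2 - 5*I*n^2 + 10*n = n*(n + 5)*(n - 2*I)*(n + I)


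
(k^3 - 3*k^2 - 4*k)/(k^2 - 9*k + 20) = k*(k + 1)/(k - 5)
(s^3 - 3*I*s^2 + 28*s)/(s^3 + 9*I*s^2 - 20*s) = (s - 7*I)/(s + 5*I)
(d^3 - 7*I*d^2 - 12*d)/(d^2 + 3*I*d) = (d^2 - 7*I*d - 12)/(d + 3*I)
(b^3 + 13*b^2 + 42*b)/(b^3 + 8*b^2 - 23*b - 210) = b/(b - 5)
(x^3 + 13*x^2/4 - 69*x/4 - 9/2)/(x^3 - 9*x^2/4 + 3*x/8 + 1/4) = 2*(x^2 + 3*x - 18)/(2*x^2 - 5*x + 2)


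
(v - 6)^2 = v^2 - 12*v + 36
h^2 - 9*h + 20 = (h - 5)*(h - 4)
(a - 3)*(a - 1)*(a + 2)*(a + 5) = a^4 + 3*a^3 - 15*a^2 - 19*a + 30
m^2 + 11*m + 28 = (m + 4)*(m + 7)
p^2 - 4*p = p*(p - 4)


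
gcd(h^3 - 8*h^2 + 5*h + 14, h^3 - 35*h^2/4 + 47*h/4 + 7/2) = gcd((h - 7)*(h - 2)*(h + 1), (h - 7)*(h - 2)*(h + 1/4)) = h^2 - 9*h + 14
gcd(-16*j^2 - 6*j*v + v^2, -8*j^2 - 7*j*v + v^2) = -8*j + v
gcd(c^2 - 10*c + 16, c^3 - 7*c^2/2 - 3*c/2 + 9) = c - 2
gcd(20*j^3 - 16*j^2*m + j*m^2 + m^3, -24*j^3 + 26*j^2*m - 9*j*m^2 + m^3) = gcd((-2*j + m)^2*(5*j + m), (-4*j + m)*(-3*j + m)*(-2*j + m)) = 2*j - m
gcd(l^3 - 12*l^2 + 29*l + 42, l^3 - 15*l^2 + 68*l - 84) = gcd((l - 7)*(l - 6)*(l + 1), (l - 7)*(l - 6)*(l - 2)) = l^2 - 13*l + 42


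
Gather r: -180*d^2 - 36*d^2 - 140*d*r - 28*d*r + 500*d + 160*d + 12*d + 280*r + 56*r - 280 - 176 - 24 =-216*d^2 + 672*d + r*(336 - 168*d) - 480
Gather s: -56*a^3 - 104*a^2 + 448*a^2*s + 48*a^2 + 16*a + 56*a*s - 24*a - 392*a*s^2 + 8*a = -56*a^3 - 56*a^2 - 392*a*s^2 + s*(448*a^2 + 56*a)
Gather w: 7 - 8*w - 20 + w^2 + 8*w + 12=w^2 - 1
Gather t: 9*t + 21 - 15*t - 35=-6*t - 14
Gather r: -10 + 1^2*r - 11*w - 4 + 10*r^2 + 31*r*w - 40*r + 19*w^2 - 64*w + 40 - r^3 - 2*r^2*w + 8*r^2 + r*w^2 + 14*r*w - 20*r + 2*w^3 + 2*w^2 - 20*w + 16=-r^3 + r^2*(18 - 2*w) + r*(w^2 + 45*w - 59) + 2*w^3 + 21*w^2 - 95*w + 42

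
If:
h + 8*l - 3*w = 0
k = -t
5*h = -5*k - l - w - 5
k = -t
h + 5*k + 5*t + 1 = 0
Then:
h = -1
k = -11*w/40 - 1/40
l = 3*w/8 + 1/8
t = 11*w/40 + 1/40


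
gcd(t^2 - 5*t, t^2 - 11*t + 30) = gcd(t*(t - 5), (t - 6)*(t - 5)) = t - 5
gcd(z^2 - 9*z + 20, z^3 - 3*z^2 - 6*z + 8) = z - 4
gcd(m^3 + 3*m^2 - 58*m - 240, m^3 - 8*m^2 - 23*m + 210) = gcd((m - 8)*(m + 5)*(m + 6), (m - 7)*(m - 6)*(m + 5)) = m + 5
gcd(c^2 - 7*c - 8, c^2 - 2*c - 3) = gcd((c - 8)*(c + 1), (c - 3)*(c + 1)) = c + 1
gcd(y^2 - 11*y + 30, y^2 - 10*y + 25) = y - 5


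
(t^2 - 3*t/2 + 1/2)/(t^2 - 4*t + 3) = (t - 1/2)/(t - 3)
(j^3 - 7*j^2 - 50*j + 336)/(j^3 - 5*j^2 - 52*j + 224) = (j - 6)/(j - 4)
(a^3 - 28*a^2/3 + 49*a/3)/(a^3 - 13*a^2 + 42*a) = (a - 7/3)/(a - 6)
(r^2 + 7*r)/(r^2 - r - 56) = r/(r - 8)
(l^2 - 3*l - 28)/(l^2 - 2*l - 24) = (l - 7)/(l - 6)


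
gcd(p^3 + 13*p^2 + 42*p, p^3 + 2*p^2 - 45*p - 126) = p + 6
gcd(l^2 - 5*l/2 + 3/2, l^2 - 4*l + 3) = l - 1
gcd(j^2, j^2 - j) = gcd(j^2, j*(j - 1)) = j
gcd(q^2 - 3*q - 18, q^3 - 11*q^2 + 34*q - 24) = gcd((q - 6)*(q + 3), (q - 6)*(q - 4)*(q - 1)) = q - 6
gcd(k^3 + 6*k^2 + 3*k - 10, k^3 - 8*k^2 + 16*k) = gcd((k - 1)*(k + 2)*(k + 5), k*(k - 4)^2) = 1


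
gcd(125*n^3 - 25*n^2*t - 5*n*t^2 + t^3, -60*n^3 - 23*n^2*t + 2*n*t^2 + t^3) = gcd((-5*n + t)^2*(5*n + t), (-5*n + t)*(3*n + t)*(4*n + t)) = -5*n + t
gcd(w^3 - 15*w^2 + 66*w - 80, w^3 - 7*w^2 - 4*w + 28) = w - 2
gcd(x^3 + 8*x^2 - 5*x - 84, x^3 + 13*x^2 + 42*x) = x + 7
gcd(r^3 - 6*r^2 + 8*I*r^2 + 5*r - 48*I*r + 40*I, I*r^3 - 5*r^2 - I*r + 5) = r - 1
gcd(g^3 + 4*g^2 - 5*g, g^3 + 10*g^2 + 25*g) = g^2 + 5*g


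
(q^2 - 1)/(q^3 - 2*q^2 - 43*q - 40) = (q - 1)/(q^2 - 3*q - 40)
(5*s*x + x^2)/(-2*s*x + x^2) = (5*s + x)/(-2*s + x)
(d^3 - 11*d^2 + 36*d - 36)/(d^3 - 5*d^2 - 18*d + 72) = (d - 2)/(d + 4)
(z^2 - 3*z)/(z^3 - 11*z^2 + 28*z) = (z - 3)/(z^2 - 11*z + 28)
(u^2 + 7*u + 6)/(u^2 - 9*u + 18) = (u^2 + 7*u + 6)/(u^2 - 9*u + 18)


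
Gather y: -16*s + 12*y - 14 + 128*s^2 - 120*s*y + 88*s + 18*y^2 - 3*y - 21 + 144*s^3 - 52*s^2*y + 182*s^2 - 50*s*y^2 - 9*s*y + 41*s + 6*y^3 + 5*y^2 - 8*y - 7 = 144*s^3 + 310*s^2 + 113*s + 6*y^3 + y^2*(23 - 50*s) + y*(-52*s^2 - 129*s + 1) - 42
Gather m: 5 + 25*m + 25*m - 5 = 50*m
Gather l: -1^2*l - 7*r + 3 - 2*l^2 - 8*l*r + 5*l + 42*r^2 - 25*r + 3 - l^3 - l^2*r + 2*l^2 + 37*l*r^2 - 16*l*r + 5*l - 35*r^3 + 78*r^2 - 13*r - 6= -l^3 - l^2*r + l*(37*r^2 - 24*r + 9) - 35*r^3 + 120*r^2 - 45*r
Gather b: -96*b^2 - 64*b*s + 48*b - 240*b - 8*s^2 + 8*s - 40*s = -96*b^2 + b*(-64*s - 192) - 8*s^2 - 32*s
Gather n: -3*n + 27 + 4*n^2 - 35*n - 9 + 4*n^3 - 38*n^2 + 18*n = 4*n^3 - 34*n^2 - 20*n + 18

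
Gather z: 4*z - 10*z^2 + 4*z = -10*z^2 + 8*z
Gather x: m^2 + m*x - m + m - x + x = m^2 + m*x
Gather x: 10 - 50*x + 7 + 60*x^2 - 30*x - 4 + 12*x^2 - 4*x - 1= 72*x^2 - 84*x + 12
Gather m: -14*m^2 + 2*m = -14*m^2 + 2*m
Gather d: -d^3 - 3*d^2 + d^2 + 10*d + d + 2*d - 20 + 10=-d^3 - 2*d^2 + 13*d - 10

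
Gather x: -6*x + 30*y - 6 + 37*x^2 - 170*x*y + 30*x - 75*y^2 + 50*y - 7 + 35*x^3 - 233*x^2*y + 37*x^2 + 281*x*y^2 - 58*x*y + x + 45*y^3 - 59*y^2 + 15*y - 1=35*x^3 + x^2*(74 - 233*y) + x*(281*y^2 - 228*y + 25) + 45*y^3 - 134*y^2 + 95*y - 14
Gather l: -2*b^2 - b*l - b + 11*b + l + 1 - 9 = -2*b^2 + 10*b + l*(1 - b) - 8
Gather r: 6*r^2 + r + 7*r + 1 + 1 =6*r^2 + 8*r + 2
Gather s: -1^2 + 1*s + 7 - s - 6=0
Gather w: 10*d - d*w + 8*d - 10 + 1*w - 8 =18*d + w*(1 - d) - 18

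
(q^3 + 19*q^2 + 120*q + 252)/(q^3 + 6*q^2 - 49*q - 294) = (q + 6)/(q - 7)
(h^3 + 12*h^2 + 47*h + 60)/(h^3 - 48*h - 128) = (h^2 + 8*h + 15)/(h^2 - 4*h - 32)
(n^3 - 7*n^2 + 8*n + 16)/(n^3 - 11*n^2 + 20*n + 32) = (n - 4)/(n - 8)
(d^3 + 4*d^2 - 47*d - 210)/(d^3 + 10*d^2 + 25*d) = (d^2 - d - 42)/(d*(d + 5))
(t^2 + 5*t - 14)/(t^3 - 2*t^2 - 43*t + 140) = (t - 2)/(t^2 - 9*t + 20)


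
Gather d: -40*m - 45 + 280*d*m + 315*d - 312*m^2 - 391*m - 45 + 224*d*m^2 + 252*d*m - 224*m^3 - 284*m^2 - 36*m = d*(224*m^2 + 532*m + 315) - 224*m^3 - 596*m^2 - 467*m - 90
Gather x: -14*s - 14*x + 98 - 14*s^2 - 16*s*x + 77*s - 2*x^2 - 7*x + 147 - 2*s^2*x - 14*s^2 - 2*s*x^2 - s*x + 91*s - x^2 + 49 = -28*s^2 + 154*s + x^2*(-2*s - 3) + x*(-2*s^2 - 17*s - 21) + 294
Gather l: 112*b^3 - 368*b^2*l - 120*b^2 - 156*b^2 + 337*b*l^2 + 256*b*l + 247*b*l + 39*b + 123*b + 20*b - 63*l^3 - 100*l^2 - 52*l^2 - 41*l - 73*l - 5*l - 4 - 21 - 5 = 112*b^3 - 276*b^2 + 182*b - 63*l^3 + l^2*(337*b - 152) + l*(-368*b^2 + 503*b - 119) - 30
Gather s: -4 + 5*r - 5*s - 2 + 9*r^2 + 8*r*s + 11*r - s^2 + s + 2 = 9*r^2 + 16*r - s^2 + s*(8*r - 4) - 4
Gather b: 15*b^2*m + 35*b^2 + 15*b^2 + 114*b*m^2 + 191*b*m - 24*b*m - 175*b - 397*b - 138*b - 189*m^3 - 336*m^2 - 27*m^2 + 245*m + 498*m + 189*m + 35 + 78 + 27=b^2*(15*m + 50) + b*(114*m^2 + 167*m - 710) - 189*m^3 - 363*m^2 + 932*m + 140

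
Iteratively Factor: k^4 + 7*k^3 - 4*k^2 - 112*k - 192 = (k + 4)*(k^3 + 3*k^2 - 16*k - 48) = (k - 4)*(k + 4)*(k^2 + 7*k + 12) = (k - 4)*(k + 3)*(k + 4)*(k + 4)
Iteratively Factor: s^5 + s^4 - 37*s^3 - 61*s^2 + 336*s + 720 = (s - 5)*(s^4 + 6*s^3 - 7*s^2 - 96*s - 144) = (s - 5)*(s - 4)*(s^3 + 10*s^2 + 33*s + 36) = (s - 5)*(s - 4)*(s + 3)*(s^2 + 7*s + 12) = (s - 5)*(s - 4)*(s + 3)^2*(s + 4)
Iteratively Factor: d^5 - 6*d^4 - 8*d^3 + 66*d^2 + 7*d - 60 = (d + 1)*(d^4 - 7*d^3 - d^2 + 67*d - 60) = (d + 1)*(d + 3)*(d^3 - 10*d^2 + 29*d - 20) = (d - 4)*(d + 1)*(d + 3)*(d^2 - 6*d + 5) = (d - 4)*(d - 1)*(d + 1)*(d + 3)*(d - 5)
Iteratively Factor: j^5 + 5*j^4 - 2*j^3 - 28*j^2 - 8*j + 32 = (j + 2)*(j^4 + 3*j^3 - 8*j^2 - 12*j + 16) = (j - 1)*(j + 2)*(j^3 + 4*j^2 - 4*j - 16) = (j - 1)*(j + 2)*(j + 4)*(j^2 - 4) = (j - 1)*(j + 2)^2*(j + 4)*(j - 2)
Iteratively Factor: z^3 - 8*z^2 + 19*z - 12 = (z - 4)*(z^2 - 4*z + 3) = (z - 4)*(z - 3)*(z - 1)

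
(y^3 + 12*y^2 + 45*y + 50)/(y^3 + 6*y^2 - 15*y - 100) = (y + 2)/(y - 4)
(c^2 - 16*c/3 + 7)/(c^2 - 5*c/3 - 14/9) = 3*(c - 3)/(3*c + 2)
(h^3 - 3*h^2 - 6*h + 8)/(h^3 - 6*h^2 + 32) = (h - 1)/(h - 4)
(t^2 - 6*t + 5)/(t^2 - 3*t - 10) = (t - 1)/(t + 2)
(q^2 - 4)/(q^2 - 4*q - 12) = (q - 2)/(q - 6)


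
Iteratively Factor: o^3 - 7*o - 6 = (o + 1)*(o^2 - o - 6) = (o + 1)*(o + 2)*(o - 3)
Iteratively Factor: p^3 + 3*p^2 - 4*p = (p + 4)*(p^2 - p) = p*(p + 4)*(p - 1)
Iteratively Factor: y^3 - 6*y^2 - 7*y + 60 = (y + 3)*(y^2 - 9*y + 20) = (y - 5)*(y + 3)*(y - 4)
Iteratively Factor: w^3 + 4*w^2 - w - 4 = (w - 1)*(w^2 + 5*w + 4) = (w - 1)*(w + 1)*(w + 4)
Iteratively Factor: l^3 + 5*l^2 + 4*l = (l)*(l^2 + 5*l + 4) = l*(l + 4)*(l + 1)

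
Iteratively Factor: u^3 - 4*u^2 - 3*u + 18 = (u - 3)*(u^2 - u - 6) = (u - 3)*(u + 2)*(u - 3)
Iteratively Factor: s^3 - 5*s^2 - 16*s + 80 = (s + 4)*(s^2 - 9*s + 20) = (s - 4)*(s + 4)*(s - 5)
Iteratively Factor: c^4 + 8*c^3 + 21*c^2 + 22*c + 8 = (c + 1)*(c^3 + 7*c^2 + 14*c + 8) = (c + 1)*(c + 4)*(c^2 + 3*c + 2) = (c + 1)^2*(c + 4)*(c + 2)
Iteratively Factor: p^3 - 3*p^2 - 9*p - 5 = (p - 5)*(p^2 + 2*p + 1) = (p - 5)*(p + 1)*(p + 1)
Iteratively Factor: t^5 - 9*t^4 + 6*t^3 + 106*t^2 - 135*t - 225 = (t - 3)*(t^4 - 6*t^3 - 12*t^2 + 70*t + 75) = (t - 3)*(t + 1)*(t^3 - 7*t^2 - 5*t + 75) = (t - 5)*(t - 3)*(t + 1)*(t^2 - 2*t - 15) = (t - 5)*(t - 3)*(t + 1)*(t + 3)*(t - 5)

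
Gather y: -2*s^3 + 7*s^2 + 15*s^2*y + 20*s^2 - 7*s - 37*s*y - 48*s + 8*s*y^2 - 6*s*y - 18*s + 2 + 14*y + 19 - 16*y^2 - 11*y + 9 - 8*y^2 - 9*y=-2*s^3 + 27*s^2 - 73*s + y^2*(8*s - 24) + y*(15*s^2 - 43*s - 6) + 30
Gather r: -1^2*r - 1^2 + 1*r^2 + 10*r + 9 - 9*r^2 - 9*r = 8 - 8*r^2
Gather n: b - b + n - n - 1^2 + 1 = 0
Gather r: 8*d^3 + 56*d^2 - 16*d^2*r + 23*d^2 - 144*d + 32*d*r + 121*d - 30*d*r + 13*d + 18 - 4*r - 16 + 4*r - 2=8*d^3 + 79*d^2 - 10*d + r*(-16*d^2 + 2*d)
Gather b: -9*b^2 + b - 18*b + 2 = -9*b^2 - 17*b + 2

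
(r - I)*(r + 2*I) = r^2 + I*r + 2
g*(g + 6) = g^2 + 6*g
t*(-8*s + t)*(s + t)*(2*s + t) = -16*s^3*t - 22*s^2*t^2 - 5*s*t^3 + t^4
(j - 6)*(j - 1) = j^2 - 7*j + 6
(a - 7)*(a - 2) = a^2 - 9*a + 14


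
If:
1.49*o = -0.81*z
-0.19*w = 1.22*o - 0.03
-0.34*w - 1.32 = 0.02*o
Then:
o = 0.64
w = -3.92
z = -1.17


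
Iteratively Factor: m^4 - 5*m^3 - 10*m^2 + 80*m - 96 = (m - 3)*(m^3 - 2*m^2 - 16*m + 32) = (m - 4)*(m - 3)*(m^2 + 2*m - 8) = (m - 4)*(m - 3)*(m + 4)*(m - 2)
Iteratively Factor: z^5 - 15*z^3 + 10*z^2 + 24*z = (z + 1)*(z^4 - z^3 - 14*z^2 + 24*z) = z*(z + 1)*(z^3 - z^2 - 14*z + 24) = z*(z + 1)*(z + 4)*(z^2 - 5*z + 6) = z*(z - 2)*(z + 1)*(z + 4)*(z - 3)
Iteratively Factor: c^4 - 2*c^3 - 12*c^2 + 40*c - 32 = (c + 4)*(c^3 - 6*c^2 + 12*c - 8) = (c - 2)*(c + 4)*(c^2 - 4*c + 4) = (c - 2)^2*(c + 4)*(c - 2)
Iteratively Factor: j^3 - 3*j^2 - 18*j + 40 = (j - 5)*(j^2 + 2*j - 8) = (j - 5)*(j + 4)*(j - 2)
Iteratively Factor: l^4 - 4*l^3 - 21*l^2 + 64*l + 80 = (l + 4)*(l^3 - 8*l^2 + 11*l + 20) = (l + 1)*(l + 4)*(l^2 - 9*l + 20) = (l - 5)*(l + 1)*(l + 4)*(l - 4)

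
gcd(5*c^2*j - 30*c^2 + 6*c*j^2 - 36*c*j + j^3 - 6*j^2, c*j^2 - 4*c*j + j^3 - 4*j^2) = c + j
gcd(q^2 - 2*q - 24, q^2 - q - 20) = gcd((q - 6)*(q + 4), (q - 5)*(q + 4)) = q + 4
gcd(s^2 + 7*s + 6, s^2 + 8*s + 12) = s + 6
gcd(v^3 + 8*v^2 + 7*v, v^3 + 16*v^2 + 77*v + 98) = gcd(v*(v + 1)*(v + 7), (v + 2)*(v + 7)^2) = v + 7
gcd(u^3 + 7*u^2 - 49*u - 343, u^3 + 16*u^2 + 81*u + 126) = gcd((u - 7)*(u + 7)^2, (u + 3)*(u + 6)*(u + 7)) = u + 7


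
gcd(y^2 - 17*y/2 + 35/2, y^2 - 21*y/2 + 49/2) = y - 7/2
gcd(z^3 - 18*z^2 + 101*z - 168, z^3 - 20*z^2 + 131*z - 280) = z^2 - 15*z + 56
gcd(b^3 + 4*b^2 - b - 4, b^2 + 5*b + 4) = b^2 + 5*b + 4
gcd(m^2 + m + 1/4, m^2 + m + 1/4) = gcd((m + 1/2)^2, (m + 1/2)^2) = m^2 + m + 1/4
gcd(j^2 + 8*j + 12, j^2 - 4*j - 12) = j + 2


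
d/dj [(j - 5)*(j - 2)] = 2*j - 7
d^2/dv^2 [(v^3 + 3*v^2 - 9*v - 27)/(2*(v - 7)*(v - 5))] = 8*(17*v^3 - 207*v^2 + 699*v - 381)/(v^6 - 36*v^5 + 537*v^4 - 4248*v^3 + 18795*v^2 - 44100*v + 42875)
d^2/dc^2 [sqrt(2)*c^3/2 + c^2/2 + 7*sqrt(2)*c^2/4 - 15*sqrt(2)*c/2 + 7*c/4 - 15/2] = 3*sqrt(2)*c + 1 + 7*sqrt(2)/2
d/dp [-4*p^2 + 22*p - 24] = 22 - 8*p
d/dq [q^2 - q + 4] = 2*q - 1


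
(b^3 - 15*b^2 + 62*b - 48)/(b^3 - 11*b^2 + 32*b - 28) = (b^3 - 15*b^2 + 62*b - 48)/(b^3 - 11*b^2 + 32*b - 28)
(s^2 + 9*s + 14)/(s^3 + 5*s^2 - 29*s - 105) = (s + 2)/(s^2 - 2*s - 15)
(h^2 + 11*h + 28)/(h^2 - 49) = (h + 4)/(h - 7)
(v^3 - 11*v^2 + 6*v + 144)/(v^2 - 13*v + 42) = (v^2 - 5*v - 24)/(v - 7)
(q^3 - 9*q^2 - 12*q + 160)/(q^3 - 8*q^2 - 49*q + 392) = (q^2 - q - 20)/(q^2 - 49)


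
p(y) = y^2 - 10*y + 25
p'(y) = 2*y - 10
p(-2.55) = 57.00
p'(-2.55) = -15.10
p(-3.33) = 69.39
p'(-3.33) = -16.66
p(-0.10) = 26.01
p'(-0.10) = -10.20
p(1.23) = 14.21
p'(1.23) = -7.54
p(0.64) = 19.01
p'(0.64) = -8.72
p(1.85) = 9.92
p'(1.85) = -6.30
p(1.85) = 9.92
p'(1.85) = -6.30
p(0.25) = 22.56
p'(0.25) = -9.50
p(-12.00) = 289.00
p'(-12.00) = -34.00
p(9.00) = 16.00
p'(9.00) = 8.00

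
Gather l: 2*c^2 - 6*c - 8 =2*c^2 - 6*c - 8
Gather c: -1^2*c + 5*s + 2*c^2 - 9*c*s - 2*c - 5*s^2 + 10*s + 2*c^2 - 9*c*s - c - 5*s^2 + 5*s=4*c^2 + c*(-18*s - 4) - 10*s^2 + 20*s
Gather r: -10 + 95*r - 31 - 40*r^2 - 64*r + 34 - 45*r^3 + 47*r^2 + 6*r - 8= -45*r^3 + 7*r^2 + 37*r - 15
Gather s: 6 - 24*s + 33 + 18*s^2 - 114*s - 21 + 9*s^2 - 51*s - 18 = 27*s^2 - 189*s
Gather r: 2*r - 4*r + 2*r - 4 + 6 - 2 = 0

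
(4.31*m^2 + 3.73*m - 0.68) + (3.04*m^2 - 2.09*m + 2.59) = 7.35*m^2 + 1.64*m + 1.91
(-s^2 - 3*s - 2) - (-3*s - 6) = 4 - s^2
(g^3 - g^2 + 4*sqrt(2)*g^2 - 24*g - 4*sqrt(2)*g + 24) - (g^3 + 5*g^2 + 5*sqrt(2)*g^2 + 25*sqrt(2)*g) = -6*g^2 - sqrt(2)*g^2 - 29*sqrt(2)*g - 24*g + 24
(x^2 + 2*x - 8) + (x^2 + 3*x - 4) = 2*x^2 + 5*x - 12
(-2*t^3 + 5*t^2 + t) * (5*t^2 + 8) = -10*t^5 + 25*t^4 - 11*t^3 + 40*t^2 + 8*t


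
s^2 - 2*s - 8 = (s - 4)*(s + 2)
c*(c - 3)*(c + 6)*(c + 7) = c^4 + 10*c^3 + 3*c^2 - 126*c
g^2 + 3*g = g*(g + 3)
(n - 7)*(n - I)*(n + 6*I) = n^3 - 7*n^2 + 5*I*n^2 + 6*n - 35*I*n - 42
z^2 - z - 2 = (z - 2)*(z + 1)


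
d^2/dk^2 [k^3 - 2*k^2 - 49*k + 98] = 6*k - 4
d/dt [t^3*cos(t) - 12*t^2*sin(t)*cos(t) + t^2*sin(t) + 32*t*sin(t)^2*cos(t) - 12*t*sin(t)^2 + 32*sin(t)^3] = -t^3*sin(t) + 24*t^2*sin(t)^2 + 4*t^2*cos(t) - 12*t^2 - 96*t*sin(t)^3 - 48*t*sin(t)*cos(t) + 66*t*sin(t) + 128*sin(t)^2*cos(t) - 12*sin(t)^2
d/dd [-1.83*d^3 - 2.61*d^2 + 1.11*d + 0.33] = -5.49*d^2 - 5.22*d + 1.11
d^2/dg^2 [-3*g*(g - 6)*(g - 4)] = 60 - 18*g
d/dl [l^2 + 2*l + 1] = 2*l + 2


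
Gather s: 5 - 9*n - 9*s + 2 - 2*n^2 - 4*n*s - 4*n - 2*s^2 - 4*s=-2*n^2 - 13*n - 2*s^2 + s*(-4*n - 13) + 7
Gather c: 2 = 2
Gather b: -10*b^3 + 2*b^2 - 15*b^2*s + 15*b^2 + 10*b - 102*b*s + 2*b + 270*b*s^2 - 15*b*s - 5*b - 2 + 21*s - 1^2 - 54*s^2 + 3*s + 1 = -10*b^3 + b^2*(17 - 15*s) + b*(270*s^2 - 117*s + 7) - 54*s^2 + 24*s - 2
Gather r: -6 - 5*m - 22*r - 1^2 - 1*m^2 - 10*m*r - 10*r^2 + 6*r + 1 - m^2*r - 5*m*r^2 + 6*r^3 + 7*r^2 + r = -m^2 - 5*m + 6*r^3 + r^2*(-5*m - 3) + r*(-m^2 - 10*m - 15) - 6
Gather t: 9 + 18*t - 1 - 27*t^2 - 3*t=-27*t^2 + 15*t + 8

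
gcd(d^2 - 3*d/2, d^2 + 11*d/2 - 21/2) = d - 3/2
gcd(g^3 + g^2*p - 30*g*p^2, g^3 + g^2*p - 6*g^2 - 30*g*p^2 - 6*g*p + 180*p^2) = -g^2 - g*p + 30*p^2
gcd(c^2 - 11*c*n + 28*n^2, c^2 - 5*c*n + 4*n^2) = c - 4*n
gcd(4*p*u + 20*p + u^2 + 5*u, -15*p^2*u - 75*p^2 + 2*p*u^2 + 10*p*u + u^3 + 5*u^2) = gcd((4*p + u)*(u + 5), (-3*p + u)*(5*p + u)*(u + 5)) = u + 5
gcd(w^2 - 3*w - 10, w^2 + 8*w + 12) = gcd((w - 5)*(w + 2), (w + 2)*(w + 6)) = w + 2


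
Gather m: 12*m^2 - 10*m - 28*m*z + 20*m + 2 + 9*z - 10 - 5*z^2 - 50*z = 12*m^2 + m*(10 - 28*z) - 5*z^2 - 41*z - 8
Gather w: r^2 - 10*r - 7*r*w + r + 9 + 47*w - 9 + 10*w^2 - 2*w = r^2 - 9*r + 10*w^2 + w*(45 - 7*r)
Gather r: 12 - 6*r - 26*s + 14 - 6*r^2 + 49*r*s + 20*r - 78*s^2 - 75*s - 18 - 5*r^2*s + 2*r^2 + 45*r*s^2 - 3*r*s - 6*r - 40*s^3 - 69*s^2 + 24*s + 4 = r^2*(-5*s - 4) + r*(45*s^2 + 46*s + 8) - 40*s^3 - 147*s^2 - 77*s + 12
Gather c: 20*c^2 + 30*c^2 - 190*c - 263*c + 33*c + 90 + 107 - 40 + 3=50*c^2 - 420*c + 160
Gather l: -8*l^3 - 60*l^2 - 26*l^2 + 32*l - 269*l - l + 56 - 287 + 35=-8*l^3 - 86*l^2 - 238*l - 196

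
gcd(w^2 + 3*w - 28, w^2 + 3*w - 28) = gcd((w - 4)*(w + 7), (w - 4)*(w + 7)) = w^2 + 3*w - 28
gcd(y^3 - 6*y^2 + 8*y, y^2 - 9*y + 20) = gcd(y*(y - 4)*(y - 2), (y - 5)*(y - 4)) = y - 4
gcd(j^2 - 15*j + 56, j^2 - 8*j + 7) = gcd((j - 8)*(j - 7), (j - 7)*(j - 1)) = j - 7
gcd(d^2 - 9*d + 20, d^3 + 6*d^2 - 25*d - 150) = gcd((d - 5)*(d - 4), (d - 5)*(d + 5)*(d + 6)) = d - 5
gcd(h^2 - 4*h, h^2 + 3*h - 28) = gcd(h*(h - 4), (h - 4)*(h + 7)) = h - 4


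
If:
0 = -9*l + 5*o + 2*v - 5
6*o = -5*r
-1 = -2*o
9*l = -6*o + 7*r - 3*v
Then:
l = -73/150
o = 1/2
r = -3/5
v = -47/50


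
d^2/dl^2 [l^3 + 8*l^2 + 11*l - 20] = 6*l + 16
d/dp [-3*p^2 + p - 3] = 1 - 6*p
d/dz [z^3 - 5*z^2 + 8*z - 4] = 3*z^2 - 10*z + 8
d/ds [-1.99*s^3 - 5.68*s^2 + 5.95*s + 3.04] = -5.97*s^2 - 11.36*s + 5.95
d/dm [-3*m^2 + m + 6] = 1 - 6*m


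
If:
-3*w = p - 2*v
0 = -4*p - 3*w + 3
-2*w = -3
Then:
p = -3/8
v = 33/16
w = 3/2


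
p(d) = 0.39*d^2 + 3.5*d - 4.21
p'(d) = 0.78*d + 3.5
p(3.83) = 14.92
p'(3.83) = 6.49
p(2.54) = 7.20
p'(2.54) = 5.48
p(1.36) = 1.27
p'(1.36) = 4.56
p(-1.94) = -9.53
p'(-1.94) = 1.99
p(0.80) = -1.16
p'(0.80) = 4.12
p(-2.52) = -10.55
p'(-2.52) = 1.53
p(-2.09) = -9.82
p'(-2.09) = 1.87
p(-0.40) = -5.55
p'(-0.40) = 3.19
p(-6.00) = -11.17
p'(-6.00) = -1.18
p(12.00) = 93.95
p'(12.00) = 12.86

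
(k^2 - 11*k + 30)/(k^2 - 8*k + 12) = (k - 5)/(k - 2)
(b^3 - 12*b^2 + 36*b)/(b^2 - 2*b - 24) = b*(b - 6)/(b + 4)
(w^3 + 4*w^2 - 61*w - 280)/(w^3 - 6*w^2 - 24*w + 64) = (w^2 + 12*w + 35)/(w^2 + 2*w - 8)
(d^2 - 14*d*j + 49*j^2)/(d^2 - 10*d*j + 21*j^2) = (d - 7*j)/(d - 3*j)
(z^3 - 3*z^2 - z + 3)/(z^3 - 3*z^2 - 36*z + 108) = (z^2 - 1)/(z^2 - 36)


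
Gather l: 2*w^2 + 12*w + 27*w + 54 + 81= 2*w^2 + 39*w + 135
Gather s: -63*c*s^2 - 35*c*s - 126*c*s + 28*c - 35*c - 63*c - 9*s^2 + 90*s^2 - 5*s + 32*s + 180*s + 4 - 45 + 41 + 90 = -70*c + s^2*(81 - 63*c) + s*(207 - 161*c) + 90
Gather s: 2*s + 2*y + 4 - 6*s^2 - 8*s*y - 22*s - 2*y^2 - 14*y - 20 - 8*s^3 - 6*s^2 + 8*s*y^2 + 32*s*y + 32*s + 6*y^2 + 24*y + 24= -8*s^3 - 12*s^2 + s*(8*y^2 + 24*y + 12) + 4*y^2 + 12*y + 8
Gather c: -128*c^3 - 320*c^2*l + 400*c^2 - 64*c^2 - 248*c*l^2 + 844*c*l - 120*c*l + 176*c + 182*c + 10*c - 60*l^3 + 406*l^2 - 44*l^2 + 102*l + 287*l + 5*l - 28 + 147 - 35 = -128*c^3 + c^2*(336 - 320*l) + c*(-248*l^2 + 724*l + 368) - 60*l^3 + 362*l^2 + 394*l + 84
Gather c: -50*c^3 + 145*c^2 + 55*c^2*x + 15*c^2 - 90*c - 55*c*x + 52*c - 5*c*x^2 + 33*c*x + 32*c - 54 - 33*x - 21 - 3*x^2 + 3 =-50*c^3 + c^2*(55*x + 160) + c*(-5*x^2 - 22*x - 6) - 3*x^2 - 33*x - 72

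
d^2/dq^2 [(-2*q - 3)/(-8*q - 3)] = 288/(8*q + 3)^3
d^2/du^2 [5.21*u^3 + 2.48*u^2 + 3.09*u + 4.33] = 31.26*u + 4.96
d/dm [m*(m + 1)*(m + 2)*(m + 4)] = 4*m^3 + 21*m^2 + 28*m + 8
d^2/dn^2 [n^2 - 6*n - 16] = 2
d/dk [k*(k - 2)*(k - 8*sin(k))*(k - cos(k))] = k*(k - 2)*(k - 8*sin(k))*(sin(k) + 1) - k*(k - 2)*(k - cos(k))*(8*cos(k) - 1) + k*(k - 8*sin(k))*(k - cos(k)) + (k - 2)*(k - 8*sin(k))*(k - cos(k))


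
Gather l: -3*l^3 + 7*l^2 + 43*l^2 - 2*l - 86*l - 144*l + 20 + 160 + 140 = -3*l^3 + 50*l^2 - 232*l + 320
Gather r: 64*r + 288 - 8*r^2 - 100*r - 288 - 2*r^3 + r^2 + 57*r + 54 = -2*r^3 - 7*r^2 + 21*r + 54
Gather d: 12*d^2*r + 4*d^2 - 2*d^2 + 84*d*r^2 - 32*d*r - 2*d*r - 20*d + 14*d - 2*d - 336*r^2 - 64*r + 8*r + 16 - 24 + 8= d^2*(12*r + 2) + d*(84*r^2 - 34*r - 8) - 336*r^2 - 56*r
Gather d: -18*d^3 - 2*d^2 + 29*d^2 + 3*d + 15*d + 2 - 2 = -18*d^3 + 27*d^2 + 18*d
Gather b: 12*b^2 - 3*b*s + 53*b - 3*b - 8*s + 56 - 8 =12*b^2 + b*(50 - 3*s) - 8*s + 48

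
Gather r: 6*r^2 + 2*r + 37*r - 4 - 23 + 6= 6*r^2 + 39*r - 21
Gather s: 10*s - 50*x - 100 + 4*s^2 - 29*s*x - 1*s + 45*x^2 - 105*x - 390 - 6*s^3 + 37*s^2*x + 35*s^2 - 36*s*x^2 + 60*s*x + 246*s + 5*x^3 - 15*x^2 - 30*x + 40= -6*s^3 + s^2*(37*x + 39) + s*(-36*x^2 + 31*x + 255) + 5*x^3 + 30*x^2 - 185*x - 450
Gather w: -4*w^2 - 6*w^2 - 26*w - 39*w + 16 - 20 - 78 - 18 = -10*w^2 - 65*w - 100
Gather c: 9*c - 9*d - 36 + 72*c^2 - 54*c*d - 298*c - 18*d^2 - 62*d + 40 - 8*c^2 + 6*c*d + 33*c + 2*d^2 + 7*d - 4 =64*c^2 + c*(-48*d - 256) - 16*d^2 - 64*d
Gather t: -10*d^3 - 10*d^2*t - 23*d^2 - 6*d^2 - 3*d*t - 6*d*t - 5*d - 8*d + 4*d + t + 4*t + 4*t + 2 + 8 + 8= -10*d^3 - 29*d^2 - 9*d + t*(-10*d^2 - 9*d + 9) + 18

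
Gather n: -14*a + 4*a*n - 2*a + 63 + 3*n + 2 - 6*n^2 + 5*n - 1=-16*a - 6*n^2 + n*(4*a + 8) + 64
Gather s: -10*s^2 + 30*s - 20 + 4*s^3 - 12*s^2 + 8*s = 4*s^3 - 22*s^2 + 38*s - 20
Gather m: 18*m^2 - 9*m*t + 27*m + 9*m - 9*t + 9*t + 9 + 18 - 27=18*m^2 + m*(36 - 9*t)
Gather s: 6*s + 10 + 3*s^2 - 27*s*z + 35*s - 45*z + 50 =3*s^2 + s*(41 - 27*z) - 45*z + 60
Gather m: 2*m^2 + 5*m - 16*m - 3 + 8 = 2*m^2 - 11*m + 5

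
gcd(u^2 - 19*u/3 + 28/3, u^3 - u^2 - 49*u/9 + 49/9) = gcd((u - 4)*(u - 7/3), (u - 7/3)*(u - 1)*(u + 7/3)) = u - 7/3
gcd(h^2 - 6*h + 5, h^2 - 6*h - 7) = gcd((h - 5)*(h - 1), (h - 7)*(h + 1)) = 1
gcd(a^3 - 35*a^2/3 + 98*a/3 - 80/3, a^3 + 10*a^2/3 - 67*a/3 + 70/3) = a^2 - 11*a/3 + 10/3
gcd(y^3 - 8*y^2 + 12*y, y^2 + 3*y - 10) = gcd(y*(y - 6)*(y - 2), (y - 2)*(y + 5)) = y - 2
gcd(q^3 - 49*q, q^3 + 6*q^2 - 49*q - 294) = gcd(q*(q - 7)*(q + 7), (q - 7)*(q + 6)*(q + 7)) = q^2 - 49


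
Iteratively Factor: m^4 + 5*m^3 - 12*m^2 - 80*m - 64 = (m - 4)*(m^3 + 9*m^2 + 24*m + 16) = (m - 4)*(m + 4)*(m^2 + 5*m + 4) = (m - 4)*(m + 1)*(m + 4)*(m + 4)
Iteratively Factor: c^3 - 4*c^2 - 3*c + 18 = (c - 3)*(c^2 - c - 6) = (c - 3)*(c + 2)*(c - 3)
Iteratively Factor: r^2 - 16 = (r + 4)*(r - 4)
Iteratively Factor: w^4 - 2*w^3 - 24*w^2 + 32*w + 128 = (w + 2)*(w^3 - 4*w^2 - 16*w + 64) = (w + 2)*(w + 4)*(w^2 - 8*w + 16) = (w - 4)*(w + 2)*(w + 4)*(w - 4)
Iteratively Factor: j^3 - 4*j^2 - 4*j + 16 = (j - 4)*(j^2 - 4) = (j - 4)*(j + 2)*(j - 2)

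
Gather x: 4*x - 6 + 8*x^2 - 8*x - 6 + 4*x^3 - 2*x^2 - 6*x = 4*x^3 + 6*x^2 - 10*x - 12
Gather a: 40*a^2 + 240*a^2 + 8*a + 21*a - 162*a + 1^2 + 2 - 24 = 280*a^2 - 133*a - 21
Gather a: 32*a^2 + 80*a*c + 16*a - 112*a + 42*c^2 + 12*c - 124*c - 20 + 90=32*a^2 + a*(80*c - 96) + 42*c^2 - 112*c + 70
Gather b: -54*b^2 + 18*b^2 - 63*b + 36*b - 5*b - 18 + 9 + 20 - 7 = -36*b^2 - 32*b + 4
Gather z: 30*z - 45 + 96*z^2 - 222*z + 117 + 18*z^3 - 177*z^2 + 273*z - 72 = 18*z^3 - 81*z^2 + 81*z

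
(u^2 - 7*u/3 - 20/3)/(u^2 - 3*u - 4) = (u + 5/3)/(u + 1)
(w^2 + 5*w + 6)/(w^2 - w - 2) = (w^2 + 5*w + 6)/(w^2 - w - 2)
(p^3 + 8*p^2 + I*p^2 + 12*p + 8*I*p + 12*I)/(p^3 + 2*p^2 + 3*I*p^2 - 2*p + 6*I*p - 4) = (p + 6)/(p + 2*I)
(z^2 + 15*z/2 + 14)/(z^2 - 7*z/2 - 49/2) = (z + 4)/(z - 7)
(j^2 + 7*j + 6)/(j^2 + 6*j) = (j + 1)/j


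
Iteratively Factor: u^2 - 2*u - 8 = (u - 4)*(u + 2)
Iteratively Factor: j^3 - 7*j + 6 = (j + 3)*(j^2 - 3*j + 2) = (j - 2)*(j + 3)*(j - 1)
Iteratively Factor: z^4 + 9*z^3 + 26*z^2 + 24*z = (z + 4)*(z^3 + 5*z^2 + 6*z) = z*(z + 4)*(z^2 + 5*z + 6) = z*(z + 2)*(z + 4)*(z + 3)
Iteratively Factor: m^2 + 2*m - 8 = (m - 2)*(m + 4)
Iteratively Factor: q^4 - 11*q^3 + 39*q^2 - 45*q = (q - 5)*(q^3 - 6*q^2 + 9*q) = q*(q - 5)*(q^2 - 6*q + 9) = q*(q - 5)*(q - 3)*(q - 3)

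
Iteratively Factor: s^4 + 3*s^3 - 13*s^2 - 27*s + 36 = (s + 3)*(s^3 - 13*s + 12) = (s - 1)*(s + 3)*(s^2 + s - 12) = (s - 3)*(s - 1)*(s + 3)*(s + 4)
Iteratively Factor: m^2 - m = (m - 1)*(m)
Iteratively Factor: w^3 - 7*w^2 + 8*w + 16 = (w - 4)*(w^2 - 3*w - 4) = (w - 4)*(w + 1)*(w - 4)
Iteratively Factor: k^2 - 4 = (k + 2)*(k - 2)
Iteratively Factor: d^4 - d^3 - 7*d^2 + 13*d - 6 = (d - 2)*(d^3 + d^2 - 5*d + 3) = (d - 2)*(d - 1)*(d^2 + 2*d - 3) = (d - 2)*(d - 1)*(d + 3)*(d - 1)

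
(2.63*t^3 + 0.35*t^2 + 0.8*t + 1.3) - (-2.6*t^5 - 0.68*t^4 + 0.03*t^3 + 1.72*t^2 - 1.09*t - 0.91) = 2.6*t^5 + 0.68*t^4 + 2.6*t^3 - 1.37*t^2 + 1.89*t + 2.21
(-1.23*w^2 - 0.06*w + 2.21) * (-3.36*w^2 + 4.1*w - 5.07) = 4.1328*w^4 - 4.8414*w^3 - 1.4355*w^2 + 9.3652*w - 11.2047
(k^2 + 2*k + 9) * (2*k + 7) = 2*k^3 + 11*k^2 + 32*k + 63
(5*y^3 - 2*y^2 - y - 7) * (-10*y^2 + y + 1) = -50*y^5 + 25*y^4 + 13*y^3 + 67*y^2 - 8*y - 7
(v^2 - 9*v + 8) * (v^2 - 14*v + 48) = v^4 - 23*v^3 + 182*v^2 - 544*v + 384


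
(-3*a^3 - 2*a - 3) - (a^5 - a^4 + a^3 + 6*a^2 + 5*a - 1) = -a^5 + a^4 - 4*a^3 - 6*a^2 - 7*a - 2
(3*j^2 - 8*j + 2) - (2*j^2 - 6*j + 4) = j^2 - 2*j - 2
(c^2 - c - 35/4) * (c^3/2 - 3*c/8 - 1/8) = c^5/2 - c^4/2 - 19*c^3/4 + c^2/4 + 109*c/32 + 35/32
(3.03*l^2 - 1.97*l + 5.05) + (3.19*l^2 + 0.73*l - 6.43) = 6.22*l^2 - 1.24*l - 1.38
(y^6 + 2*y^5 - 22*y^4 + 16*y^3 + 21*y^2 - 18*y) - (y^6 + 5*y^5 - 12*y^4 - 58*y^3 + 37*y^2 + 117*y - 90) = -3*y^5 - 10*y^4 + 74*y^3 - 16*y^2 - 135*y + 90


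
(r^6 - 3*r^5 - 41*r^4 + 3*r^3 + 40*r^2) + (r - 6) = r^6 - 3*r^5 - 41*r^4 + 3*r^3 + 40*r^2 + r - 6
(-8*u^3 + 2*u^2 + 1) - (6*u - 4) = -8*u^3 + 2*u^2 - 6*u + 5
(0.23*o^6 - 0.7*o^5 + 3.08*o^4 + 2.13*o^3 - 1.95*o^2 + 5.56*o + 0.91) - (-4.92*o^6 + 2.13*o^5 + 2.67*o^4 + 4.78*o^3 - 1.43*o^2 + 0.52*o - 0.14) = 5.15*o^6 - 2.83*o^5 + 0.41*o^4 - 2.65*o^3 - 0.52*o^2 + 5.04*o + 1.05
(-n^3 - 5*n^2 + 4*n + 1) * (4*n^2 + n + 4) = -4*n^5 - 21*n^4 + 7*n^3 - 12*n^2 + 17*n + 4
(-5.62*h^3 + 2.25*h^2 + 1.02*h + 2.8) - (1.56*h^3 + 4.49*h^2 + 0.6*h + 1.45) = -7.18*h^3 - 2.24*h^2 + 0.42*h + 1.35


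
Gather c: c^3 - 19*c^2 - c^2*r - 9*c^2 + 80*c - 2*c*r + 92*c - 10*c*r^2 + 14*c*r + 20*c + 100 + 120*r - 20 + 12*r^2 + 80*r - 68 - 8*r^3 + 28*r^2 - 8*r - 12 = c^3 + c^2*(-r - 28) + c*(-10*r^2 + 12*r + 192) - 8*r^3 + 40*r^2 + 192*r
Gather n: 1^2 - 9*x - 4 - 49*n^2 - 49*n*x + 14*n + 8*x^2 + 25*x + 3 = -49*n^2 + n*(14 - 49*x) + 8*x^2 + 16*x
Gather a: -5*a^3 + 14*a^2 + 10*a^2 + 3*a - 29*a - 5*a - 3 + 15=-5*a^3 + 24*a^2 - 31*a + 12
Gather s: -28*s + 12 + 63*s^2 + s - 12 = 63*s^2 - 27*s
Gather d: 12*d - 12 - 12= 12*d - 24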